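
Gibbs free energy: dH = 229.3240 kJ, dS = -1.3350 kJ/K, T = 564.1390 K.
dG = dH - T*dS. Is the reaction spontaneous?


T*dS = 564.1390 * -1.3350 = -753.1256 kJ
dG = 229.3240 + 753.1256 = 982.4496 kJ (non-spontaneous)

dG = 982.4496 kJ, non-spontaneous


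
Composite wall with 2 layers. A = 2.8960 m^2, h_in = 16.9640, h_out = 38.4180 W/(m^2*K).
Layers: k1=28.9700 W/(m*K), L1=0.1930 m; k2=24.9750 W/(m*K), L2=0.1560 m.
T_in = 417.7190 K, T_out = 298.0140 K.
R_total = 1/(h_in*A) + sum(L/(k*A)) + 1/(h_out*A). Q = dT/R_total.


R_conv_in = 1/(16.9640*2.8960) = 0.0204
R_1 = 0.1930/(28.9700*2.8960) = 0.0023
R_2 = 0.1560/(24.9750*2.8960) = 0.0022
R_conv_out = 1/(38.4180*2.8960) = 0.0090
R_total = 0.0338 K/W
Q = 119.7050 / 0.0338 = 3541.5197 W

R_total = 0.0338 K/W, Q = 3541.5197 W


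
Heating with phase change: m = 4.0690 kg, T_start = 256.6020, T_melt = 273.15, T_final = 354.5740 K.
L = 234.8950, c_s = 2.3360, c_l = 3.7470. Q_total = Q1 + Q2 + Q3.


Q1 (sensible, solid) = 4.0690 * 2.3360 * 16.5480 = 157.2918 kJ
Q2 (latent) = 4.0690 * 234.8950 = 955.7878 kJ
Q3 (sensible, liquid) = 4.0690 * 3.7470 * 81.4240 = 1241.4345 kJ
Q_total = 2354.5141 kJ

2354.5141 kJ


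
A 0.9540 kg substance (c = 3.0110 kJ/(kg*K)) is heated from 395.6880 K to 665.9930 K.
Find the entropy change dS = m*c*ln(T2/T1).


T2/T1 = 1.6831
ln(T2/T1) = 0.5207
dS = 0.9540 * 3.0110 * 0.5207 = 1.4956 kJ/K

1.4956 kJ/K


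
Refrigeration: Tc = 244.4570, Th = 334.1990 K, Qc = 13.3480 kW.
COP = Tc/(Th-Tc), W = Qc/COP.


COP = 244.4570 / 89.7420 = 2.7240
W = 13.3480 / 2.7240 = 4.9002 kW

COP = 2.7240, W = 4.9002 kW


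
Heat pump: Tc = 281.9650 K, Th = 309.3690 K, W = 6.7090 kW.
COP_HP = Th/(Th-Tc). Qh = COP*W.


COP = 309.3690 / 27.4040 = 11.2892
Qh = 11.2892 * 6.7090 = 75.7392 kW

COP = 11.2892, Qh = 75.7392 kW


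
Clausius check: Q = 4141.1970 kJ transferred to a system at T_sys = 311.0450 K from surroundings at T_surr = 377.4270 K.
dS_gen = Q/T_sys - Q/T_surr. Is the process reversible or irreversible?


dS_sys = 4141.1970/311.0450 = 13.3138 kJ/K
dS_surr = -4141.1970/377.4270 = -10.9722 kJ/K
dS_gen = 13.3138 - 10.9722 = 2.3416 kJ/K (irreversible)

dS_gen = 2.3416 kJ/K, irreversible


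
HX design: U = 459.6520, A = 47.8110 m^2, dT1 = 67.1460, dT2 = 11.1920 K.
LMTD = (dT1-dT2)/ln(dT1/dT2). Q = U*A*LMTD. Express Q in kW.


LMTD = 31.2301 K
Q = 459.6520 * 47.8110 * 31.2301 = 686325.3972 W = 686.3254 kW

686.3254 kW


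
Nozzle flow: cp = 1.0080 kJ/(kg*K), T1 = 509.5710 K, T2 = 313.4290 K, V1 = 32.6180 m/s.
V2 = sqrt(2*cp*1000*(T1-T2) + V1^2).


dT = 196.1420 K
2*cp*1000*dT = 395422.2720
V1^2 = 1063.9339
V2 = sqrt(396486.2059) = 629.6715 m/s

629.6715 m/s


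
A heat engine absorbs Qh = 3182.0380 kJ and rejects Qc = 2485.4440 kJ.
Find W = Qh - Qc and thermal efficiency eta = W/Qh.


W = 3182.0380 - 2485.4440 = 696.5940 kJ
eta = 696.5940 / 3182.0380 = 0.2189 = 21.8914%

W = 696.5940 kJ, eta = 21.8914%


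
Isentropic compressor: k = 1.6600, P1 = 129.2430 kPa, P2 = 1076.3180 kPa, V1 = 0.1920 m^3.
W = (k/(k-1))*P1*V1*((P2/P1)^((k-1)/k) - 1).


(k-1)/k = 0.3976
(P2/P1)^exp = 2.3227
W = 2.5152 * 129.2430 * 0.1920 * (2.3227 - 1) = 82.5539 kJ

82.5539 kJ


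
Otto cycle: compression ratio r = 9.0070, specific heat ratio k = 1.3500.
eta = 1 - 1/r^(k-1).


r^(k-1) = 2.1583
eta = 1 - 1/2.1583 = 0.5367 = 53.6663%

53.6663%


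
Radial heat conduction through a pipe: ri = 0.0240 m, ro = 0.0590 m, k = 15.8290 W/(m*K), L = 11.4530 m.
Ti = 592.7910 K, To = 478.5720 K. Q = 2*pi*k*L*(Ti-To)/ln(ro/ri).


dT = 114.2190 K
ln(ro/ri) = 0.8995
Q = 2*pi*15.8290*11.4530*114.2190 / 0.8995 = 144643.0949 W

144643.0949 W


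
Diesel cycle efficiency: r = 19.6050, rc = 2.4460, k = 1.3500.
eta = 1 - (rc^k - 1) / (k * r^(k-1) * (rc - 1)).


r^(k-1) = 2.8335
rc^k = 3.3452
eta = 0.5760 = 57.6024%

57.6024%


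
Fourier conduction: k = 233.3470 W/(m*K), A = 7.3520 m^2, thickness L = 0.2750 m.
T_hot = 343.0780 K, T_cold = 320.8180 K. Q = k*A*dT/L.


dT = 22.2600 K
Q = 233.3470 * 7.3520 * 22.2600 / 0.2750 = 138867.3623 W

138867.3623 W


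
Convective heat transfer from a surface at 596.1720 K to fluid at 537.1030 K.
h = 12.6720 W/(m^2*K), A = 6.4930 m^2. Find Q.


dT = 59.0690 K
Q = 12.6720 * 6.4930 * 59.0690 = 4860.1557 W

4860.1557 W


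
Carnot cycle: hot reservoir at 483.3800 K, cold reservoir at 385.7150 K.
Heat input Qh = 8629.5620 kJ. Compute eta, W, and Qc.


eta = 1 - 385.7150/483.3800 = 0.2020
W = 0.2020 * 8629.5620 = 1743.5686 kJ
Qc = 8629.5620 - 1743.5686 = 6885.9934 kJ

eta = 20.2046%, W = 1743.5686 kJ, Qc = 6885.9934 kJ


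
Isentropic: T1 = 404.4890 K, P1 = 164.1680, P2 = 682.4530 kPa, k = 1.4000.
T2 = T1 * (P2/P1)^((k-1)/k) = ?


(k-1)/k = 0.2857
(P2/P1)^exp = 1.5024
T2 = 404.4890 * 1.5024 = 607.7182 K

607.7182 K


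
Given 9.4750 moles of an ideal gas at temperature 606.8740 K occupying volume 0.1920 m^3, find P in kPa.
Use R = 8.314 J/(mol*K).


P = nRT/V = 9.4750 * 8.314 * 606.8740 / 0.1920
= 47806.5904 / 0.1920 = 248992.6582 Pa = 248.9927 kPa

248.9927 kPa


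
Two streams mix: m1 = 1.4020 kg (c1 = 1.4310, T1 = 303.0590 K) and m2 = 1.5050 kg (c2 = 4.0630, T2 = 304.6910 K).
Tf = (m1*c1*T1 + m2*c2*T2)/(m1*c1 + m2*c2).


num = 2471.1449
den = 8.1211
Tf = 304.2878 K

304.2878 K


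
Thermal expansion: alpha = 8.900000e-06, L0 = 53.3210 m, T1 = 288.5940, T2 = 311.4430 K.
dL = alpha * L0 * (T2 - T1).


dT = 22.8490 K
dL = 8.900000e-06 * 53.3210 * 22.8490 = 0.010843 m
L_final = 53.331843 m

dL = 0.010843 m


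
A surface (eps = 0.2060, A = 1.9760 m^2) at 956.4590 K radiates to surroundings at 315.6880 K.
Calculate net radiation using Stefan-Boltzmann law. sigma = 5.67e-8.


T^4 = 8.3688e+11
Tsurr^4 = 9.9319e+09
Q = 0.2060 * 5.67e-8 * 1.9760 * 8.2695e+11 = 19086.1241 W

19086.1241 W


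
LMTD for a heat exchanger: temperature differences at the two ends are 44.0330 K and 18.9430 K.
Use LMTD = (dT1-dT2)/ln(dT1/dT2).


dT1/dT2 = 2.3245
ln(dT1/dT2) = 0.8435
LMTD = 25.0900 / 0.8435 = 29.7449 K

29.7449 K


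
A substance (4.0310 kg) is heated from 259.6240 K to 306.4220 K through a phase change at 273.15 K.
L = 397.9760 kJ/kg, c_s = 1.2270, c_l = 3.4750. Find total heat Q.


Q1 (sensible, solid) = 4.0310 * 1.2270 * 13.5260 = 66.9001 kJ
Q2 (latent) = 4.0310 * 397.9760 = 1604.2413 kJ
Q3 (sensible, liquid) = 4.0310 * 3.4750 * 33.2720 = 466.0650 kJ
Q_total = 2137.2064 kJ

2137.2064 kJ


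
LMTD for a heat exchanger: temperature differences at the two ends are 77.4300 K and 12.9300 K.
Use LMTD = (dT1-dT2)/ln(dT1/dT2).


dT1/dT2 = 5.9884
ln(dT1/dT2) = 1.7898
LMTD = 64.5000 / 1.7898 = 36.0371 K

36.0371 K


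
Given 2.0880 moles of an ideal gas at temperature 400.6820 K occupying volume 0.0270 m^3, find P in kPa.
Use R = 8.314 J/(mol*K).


P = nRT/V = 2.0880 * 8.314 * 400.6820 / 0.0270
= 6955.6921 / 0.0270 = 257618.2248 Pa = 257.6182 kPa

257.6182 kPa


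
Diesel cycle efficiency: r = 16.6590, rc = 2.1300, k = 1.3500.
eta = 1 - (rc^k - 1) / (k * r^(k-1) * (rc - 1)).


r^(k-1) = 2.6766
rc^k = 2.7753
eta = 0.5652 = 56.5203%

56.5203%


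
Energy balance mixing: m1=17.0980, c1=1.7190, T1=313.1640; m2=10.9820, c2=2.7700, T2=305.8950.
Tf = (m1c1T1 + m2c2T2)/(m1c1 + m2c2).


num = 18509.7165
den = 59.8116
Tf = 309.4670 K

309.4670 K


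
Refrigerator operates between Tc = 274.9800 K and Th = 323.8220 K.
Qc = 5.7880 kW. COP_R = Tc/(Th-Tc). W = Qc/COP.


COP = 274.9800 / 48.8420 = 5.6300
W = 5.7880 / 5.6300 = 1.0281 kW

COP = 5.6300, W = 1.0281 kW


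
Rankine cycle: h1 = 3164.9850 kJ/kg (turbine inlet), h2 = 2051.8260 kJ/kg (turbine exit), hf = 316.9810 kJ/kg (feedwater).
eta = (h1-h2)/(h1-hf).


W = 1113.1590 kJ/kg
Q_in = 2848.0040 kJ/kg
eta = 0.3909 = 39.0856%

eta = 39.0856%


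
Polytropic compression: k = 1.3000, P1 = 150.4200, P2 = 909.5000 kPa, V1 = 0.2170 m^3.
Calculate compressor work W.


(k-1)/k = 0.2308
(P2/P1)^exp = 1.5148
W = 4.3333 * 150.4200 * 0.2170 * (1.5148 - 1) = 72.8110 kJ

72.8110 kJ


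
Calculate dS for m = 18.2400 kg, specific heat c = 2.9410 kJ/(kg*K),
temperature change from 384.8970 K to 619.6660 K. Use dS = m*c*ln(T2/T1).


T2/T1 = 1.6100
ln(T2/T1) = 0.4762
dS = 18.2400 * 2.9410 * 0.4762 = 25.5455 kJ/K

25.5455 kJ/K


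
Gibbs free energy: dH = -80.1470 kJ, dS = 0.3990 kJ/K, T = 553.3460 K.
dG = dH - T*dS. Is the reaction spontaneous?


T*dS = 553.3460 * 0.3990 = 220.7851 kJ
dG = -80.1470 - 220.7851 = -300.9321 kJ (spontaneous)

dG = -300.9321 kJ, spontaneous


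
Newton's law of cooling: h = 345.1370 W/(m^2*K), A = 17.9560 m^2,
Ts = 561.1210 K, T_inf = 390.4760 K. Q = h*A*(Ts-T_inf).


dT = 170.6450 K
Q = 345.1370 * 17.9560 * 170.6450 = 1057534.8408 W

1057534.8408 W


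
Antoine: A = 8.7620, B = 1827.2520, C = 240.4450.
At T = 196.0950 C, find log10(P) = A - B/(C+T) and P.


C+T = 436.5400
B/(C+T) = 4.1858
log10(P) = 8.7620 - 4.1858 = 4.5762
P = 10^4.5762 = 37691.1375 mmHg

37691.1375 mmHg


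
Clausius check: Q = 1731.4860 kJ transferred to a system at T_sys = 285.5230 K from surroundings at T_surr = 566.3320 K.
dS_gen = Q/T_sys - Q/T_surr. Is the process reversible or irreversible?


dS_sys = 1731.4860/285.5230 = 6.0643 kJ/K
dS_surr = -1731.4860/566.3320 = -3.0574 kJ/K
dS_gen = 6.0643 - 3.0574 = 3.0069 kJ/K (irreversible)

dS_gen = 3.0069 kJ/K, irreversible


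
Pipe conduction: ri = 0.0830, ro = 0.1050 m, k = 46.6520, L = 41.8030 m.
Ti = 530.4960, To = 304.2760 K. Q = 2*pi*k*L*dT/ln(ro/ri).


dT = 226.2200 K
ln(ro/ri) = 0.2351
Q = 2*pi*46.6520*41.8030*226.2200 / 0.2351 = 1.1790e+07 W

1.1790e+07 W


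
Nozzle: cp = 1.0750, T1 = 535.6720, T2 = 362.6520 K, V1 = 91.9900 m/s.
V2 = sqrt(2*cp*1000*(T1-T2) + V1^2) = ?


dT = 173.0200 K
2*cp*1000*dT = 371993.0000
V1^2 = 8462.1601
V2 = sqrt(380455.1601) = 616.8105 m/s

616.8105 m/s


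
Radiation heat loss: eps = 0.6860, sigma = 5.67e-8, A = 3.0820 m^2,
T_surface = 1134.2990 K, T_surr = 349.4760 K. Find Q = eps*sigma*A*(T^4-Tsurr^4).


T^4 = 1.6554e+12
Tsurr^4 = 1.4917e+10
Q = 0.6860 * 5.67e-8 * 3.0820 * 1.6405e+12 = 196661.3268 W

196661.3268 W


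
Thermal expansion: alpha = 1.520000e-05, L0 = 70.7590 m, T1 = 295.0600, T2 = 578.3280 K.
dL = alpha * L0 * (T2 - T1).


dT = 283.2680 K
dL = 1.520000e-05 * 70.7590 * 283.2680 = 0.304665 m
L_final = 71.063665 m

dL = 0.304665 m


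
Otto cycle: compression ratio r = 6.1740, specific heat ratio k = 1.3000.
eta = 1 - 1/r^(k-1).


r^(k-1) = 1.7265
eta = 1 - 1/1.7265 = 0.4208 = 42.0798%

42.0798%


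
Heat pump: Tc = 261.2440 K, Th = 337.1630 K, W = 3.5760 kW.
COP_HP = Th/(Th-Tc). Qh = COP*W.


COP = 337.1630 / 75.9190 = 4.4411
Qh = 4.4411 * 3.5760 = 15.8813 kW

COP = 4.4411, Qh = 15.8813 kW


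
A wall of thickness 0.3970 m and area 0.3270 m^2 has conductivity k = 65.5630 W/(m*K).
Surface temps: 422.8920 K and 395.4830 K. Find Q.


dT = 27.4090 K
Q = 65.5630 * 0.3270 * 27.4090 / 0.3970 = 1480.1620 W

1480.1620 W


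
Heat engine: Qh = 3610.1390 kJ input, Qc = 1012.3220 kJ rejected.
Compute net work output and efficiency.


W = 3610.1390 - 1012.3220 = 2597.8170 kJ
eta = 2597.8170 / 3610.1390 = 0.7196 = 71.9589%

W = 2597.8170 kJ, eta = 71.9589%


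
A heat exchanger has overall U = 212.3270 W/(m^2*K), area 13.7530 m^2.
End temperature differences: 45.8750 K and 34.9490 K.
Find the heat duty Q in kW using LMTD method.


LMTD = 40.1646 K
Q = 212.3270 * 13.7530 * 40.1646 = 117286.0451 W = 117.2860 kW

117.2860 kW


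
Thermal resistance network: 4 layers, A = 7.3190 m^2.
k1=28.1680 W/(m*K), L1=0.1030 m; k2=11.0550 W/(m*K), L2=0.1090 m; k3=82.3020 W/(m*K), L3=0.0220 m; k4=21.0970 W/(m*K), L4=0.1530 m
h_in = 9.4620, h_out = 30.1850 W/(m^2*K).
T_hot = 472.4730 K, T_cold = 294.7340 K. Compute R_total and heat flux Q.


R_conv_in = 1/(9.4620*7.3190) = 0.0144
R_1 = 0.1030/(28.1680*7.3190) = 0.0005
R_2 = 0.1090/(11.0550*7.3190) = 0.0013
R_3 = 0.0220/(82.3020*7.3190) = 3.6523e-05
R_4 = 0.1530/(21.0970*7.3190) = 0.0010
R_conv_out = 1/(30.1850*7.3190) = 0.0045
R_total = 0.0218 K/W
Q = 177.7390 / 0.0218 = 8138.0327 W

R_total = 0.0218 K/W, Q = 8138.0327 W


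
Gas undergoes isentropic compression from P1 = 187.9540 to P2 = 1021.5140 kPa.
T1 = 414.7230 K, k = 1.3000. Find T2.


(k-1)/k = 0.2308
(P2/P1)^exp = 1.4780
T2 = 414.7230 * 1.4780 = 612.9400 K

612.9400 K


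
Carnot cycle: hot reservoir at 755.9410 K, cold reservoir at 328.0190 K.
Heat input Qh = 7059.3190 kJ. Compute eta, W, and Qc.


eta = 1 - 328.0190/755.9410 = 0.5661
W = 0.5661 * 7059.3190 = 3996.1292 kJ
Qc = 7059.3190 - 3996.1292 = 3063.1898 kJ

eta = 56.6079%, W = 3996.1292 kJ, Qc = 3063.1898 kJ


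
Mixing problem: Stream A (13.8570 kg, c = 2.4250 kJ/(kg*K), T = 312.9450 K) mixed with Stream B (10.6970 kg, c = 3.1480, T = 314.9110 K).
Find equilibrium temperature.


num = 21120.3234
den = 67.2774
Tf = 313.9290 K

313.9290 K


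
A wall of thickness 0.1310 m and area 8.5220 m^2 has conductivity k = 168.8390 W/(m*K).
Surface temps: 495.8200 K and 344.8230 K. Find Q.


dT = 150.9970 K
Q = 168.8390 * 8.5220 * 150.9970 / 0.1310 = 1658484.1460 W

1658484.1460 W


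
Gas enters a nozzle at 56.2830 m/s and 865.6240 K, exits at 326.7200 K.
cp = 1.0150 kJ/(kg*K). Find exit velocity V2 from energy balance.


dT = 538.9040 K
2*cp*1000*dT = 1093975.1200
V1^2 = 3167.7761
V2 = sqrt(1097142.8961) = 1047.4459 m/s

1047.4459 m/s


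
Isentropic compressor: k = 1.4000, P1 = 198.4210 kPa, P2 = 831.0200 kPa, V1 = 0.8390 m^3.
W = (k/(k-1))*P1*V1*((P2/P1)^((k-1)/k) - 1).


(k-1)/k = 0.2857
(P2/P1)^exp = 1.5056
W = 3.5000 * 198.4210 * 0.8390 * (1.5056 - 1) = 294.6178 kJ

294.6178 kJ


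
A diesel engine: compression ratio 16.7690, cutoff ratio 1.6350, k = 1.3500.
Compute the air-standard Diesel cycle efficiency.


r^(k-1) = 2.6827
rc^k = 1.9420
eta = 0.5904 = 59.0395%

59.0395%


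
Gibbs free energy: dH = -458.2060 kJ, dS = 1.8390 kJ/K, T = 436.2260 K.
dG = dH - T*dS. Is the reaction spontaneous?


T*dS = 436.2260 * 1.8390 = 802.2196 kJ
dG = -458.2060 - 802.2196 = -1260.4256 kJ (spontaneous)

dG = -1260.4256 kJ, spontaneous


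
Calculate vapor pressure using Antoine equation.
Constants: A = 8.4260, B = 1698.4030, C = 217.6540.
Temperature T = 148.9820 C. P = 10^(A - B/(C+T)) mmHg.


C+T = 366.6360
B/(C+T) = 4.6324
log10(P) = 8.4260 - 4.6324 = 3.7936
P = 10^3.7936 = 6217.3366 mmHg

6217.3366 mmHg


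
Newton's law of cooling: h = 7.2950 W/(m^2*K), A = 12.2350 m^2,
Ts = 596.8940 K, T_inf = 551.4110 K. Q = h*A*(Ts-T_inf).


dT = 45.4830 K
Q = 7.2950 * 12.2350 * 45.4830 = 4059.5545 W

4059.5545 W


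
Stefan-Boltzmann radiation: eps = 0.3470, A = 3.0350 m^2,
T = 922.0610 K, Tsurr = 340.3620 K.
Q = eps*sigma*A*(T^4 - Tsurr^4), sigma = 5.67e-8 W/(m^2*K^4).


T^4 = 7.2283e+11
Tsurr^4 = 1.3420e+10
Q = 0.3470 * 5.67e-8 * 3.0350 * 7.0941e+11 = 42361.4486 W

42361.4486 W


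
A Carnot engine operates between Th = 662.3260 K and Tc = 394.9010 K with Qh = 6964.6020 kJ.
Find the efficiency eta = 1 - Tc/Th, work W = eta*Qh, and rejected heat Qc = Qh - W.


eta = 1 - 394.9010/662.3260 = 0.4038
W = 0.4038 * 6964.6020 = 2812.0724 kJ
Qc = 6964.6020 - 2812.0724 = 4152.5296 kJ

eta = 40.3766%, W = 2812.0724 kJ, Qc = 4152.5296 kJ


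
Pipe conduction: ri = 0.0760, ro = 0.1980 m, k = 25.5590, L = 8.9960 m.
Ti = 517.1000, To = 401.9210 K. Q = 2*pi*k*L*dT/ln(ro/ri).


dT = 115.1790 K
ln(ro/ri) = 0.9575
Q = 2*pi*25.5590*8.9960*115.1790 / 0.9575 = 173777.0471 W

173777.0471 W


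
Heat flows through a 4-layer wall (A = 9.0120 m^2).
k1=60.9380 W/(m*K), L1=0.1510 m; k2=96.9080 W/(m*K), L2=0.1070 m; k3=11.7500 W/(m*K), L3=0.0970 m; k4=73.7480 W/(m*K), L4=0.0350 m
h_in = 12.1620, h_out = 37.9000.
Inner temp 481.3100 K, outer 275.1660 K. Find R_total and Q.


R_conv_in = 1/(12.1620*9.0120) = 0.0091
R_1 = 0.1510/(60.9380*9.0120) = 0.0003
R_2 = 0.1070/(96.9080*9.0120) = 0.0001
R_3 = 0.0970/(11.7500*9.0120) = 0.0009
R_4 = 0.0350/(73.7480*9.0120) = 5.2662e-05
R_conv_out = 1/(37.9000*9.0120) = 0.0029
R_total = 0.0134 K/W
Q = 206.1440 / 0.0134 = 15363.5606 W

R_total = 0.0134 K/W, Q = 15363.5606 W


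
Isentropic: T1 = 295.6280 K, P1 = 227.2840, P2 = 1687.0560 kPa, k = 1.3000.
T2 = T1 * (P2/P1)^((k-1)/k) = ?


(k-1)/k = 0.2308
(P2/P1)^exp = 1.5882
T2 = 295.6280 * 1.5882 = 469.5093 K

469.5093 K


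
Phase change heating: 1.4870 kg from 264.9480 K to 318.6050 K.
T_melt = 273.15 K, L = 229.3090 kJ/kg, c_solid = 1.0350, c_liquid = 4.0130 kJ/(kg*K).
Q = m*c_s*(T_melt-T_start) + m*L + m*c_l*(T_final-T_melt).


Q1 (sensible, solid) = 1.4870 * 1.0350 * 8.2020 = 12.6232 kJ
Q2 (latent) = 1.4870 * 229.3090 = 340.9825 kJ
Q3 (sensible, liquid) = 1.4870 * 4.0130 * 45.4550 = 271.2450 kJ
Q_total = 624.8508 kJ

624.8508 kJ


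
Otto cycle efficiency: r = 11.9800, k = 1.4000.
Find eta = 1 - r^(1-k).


r^(k-1) = 2.7001
eta = 1 - 1/2.7001 = 0.6296 = 62.9646%

62.9646%


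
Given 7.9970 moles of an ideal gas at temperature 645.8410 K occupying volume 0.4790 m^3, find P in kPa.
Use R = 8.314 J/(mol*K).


P = nRT/V = 7.9970 * 8.314 * 645.8410 / 0.4790
= 42940.0680 / 0.4790 = 89645.2360 Pa = 89.6452 kPa

89.6452 kPa


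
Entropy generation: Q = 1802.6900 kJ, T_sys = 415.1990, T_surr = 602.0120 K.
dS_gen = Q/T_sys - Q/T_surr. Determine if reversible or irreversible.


dS_sys = 1802.6900/415.1990 = 4.3417 kJ/K
dS_surr = -1802.6900/602.0120 = -2.9944 kJ/K
dS_gen = 4.3417 - 2.9944 = 1.3473 kJ/K (irreversible)

dS_gen = 1.3473 kJ/K, irreversible


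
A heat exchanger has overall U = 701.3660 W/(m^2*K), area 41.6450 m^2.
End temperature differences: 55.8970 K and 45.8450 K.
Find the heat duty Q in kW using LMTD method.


LMTD = 50.7050 K
Q = 701.3660 * 41.6450 * 50.7050 = 1481012.6042 W = 1481.0126 kW

1481.0126 kW


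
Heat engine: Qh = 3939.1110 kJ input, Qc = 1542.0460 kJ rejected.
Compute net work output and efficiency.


W = 3939.1110 - 1542.0460 = 2397.0650 kJ
eta = 2397.0650 / 3939.1110 = 0.6085 = 60.8529%

W = 2397.0650 kJ, eta = 60.8529%


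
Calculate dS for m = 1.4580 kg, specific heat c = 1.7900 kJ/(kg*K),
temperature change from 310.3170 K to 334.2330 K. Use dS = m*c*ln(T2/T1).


T2/T1 = 1.0771
ln(T2/T1) = 0.0742
dS = 1.4580 * 1.7900 * 0.0742 = 0.1938 kJ/K

0.1938 kJ/K


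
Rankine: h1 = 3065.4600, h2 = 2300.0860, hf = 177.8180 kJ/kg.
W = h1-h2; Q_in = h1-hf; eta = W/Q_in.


W = 765.3740 kJ/kg
Q_in = 2887.6420 kJ/kg
eta = 0.2651 = 26.5052%

eta = 26.5052%


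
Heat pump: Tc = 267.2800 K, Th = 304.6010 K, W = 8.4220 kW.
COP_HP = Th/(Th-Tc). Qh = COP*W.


COP = 304.6010 / 37.3210 = 8.1617
Qh = 8.1617 * 8.4220 = 68.7374 kW

COP = 8.1617, Qh = 68.7374 kW


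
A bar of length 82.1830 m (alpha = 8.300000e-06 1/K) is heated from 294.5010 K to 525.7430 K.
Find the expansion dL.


dT = 231.2420 K
dL = 8.300000e-06 * 82.1830 * 231.2420 = 0.157735 m
L_final = 82.340735 m

dL = 0.157735 m


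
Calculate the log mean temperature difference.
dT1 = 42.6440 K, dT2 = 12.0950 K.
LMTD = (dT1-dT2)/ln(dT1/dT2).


dT1/dT2 = 3.5258
ln(dT1/dT2) = 1.2601
LMTD = 30.5490 / 1.2601 = 24.2434 K

24.2434 K


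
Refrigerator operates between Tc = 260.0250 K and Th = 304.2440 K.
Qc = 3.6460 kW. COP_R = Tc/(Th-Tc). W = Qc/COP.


COP = 260.0250 / 44.2190 = 5.8804
W = 3.6460 / 5.8804 = 0.6200 kW

COP = 5.8804, W = 0.6200 kW


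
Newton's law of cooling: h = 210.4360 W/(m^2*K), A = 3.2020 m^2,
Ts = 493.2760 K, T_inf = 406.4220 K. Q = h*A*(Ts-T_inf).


dT = 86.8540 K
Q = 210.4360 * 3.2020 * 86.8540 = 58523.6211 W

58523.6211 W


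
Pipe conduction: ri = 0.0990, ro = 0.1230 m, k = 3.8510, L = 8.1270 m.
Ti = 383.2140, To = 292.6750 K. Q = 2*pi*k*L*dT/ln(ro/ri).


dT = 90.5390 K
ln(ro/ri) = 0.2171
Q = 2*pi*3.8510*8.1270*90.5390 / 0.2171 = 82022.0326 W

82022.0326 W


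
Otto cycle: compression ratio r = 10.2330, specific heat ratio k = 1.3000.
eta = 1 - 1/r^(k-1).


r^(k-1) = 2.0091
eta = 1 - 1/2.0091 = 0.5023 = 50.2264%

50.2264%


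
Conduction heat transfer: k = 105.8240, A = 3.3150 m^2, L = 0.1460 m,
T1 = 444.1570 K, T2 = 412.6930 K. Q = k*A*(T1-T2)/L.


dT = 31.4640 K
Q = 105.8240 * 3.3150 * 31.4640 / 0.1460 = 75601.2165 W

75601.2165 W


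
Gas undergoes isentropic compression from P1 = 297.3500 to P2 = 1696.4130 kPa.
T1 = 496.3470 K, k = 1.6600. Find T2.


(k-1)/k = 0.3976
(P2/P1)^exp = 1.9984
T2 = 496.3470 * 1.9984 = 991.9015 K

991.9015 K


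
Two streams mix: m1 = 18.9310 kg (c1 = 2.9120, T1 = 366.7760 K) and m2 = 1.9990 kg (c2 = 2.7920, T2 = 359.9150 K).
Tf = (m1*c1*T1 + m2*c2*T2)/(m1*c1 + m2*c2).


num = 22228.0474
den = 60.7083
Tf = 366.1452 K

366.1452 K


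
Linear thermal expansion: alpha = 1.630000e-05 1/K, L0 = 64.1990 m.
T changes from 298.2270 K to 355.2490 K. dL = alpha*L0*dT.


dT = 57.0220 K
dL = 1.630000e-05 * 64.1990 * 57.0220 = 0.059670 m
L_final = 64.258670 m

dL = 0.059670 m


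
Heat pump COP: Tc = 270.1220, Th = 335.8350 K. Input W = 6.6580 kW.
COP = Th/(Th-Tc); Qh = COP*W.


COP = 335.8350 / 65.7130 = 5.1106
Qh = 5.1106 * 6.6580 = 34.0266 kW

COP = 5.1106, Qh = 34.0266 kW


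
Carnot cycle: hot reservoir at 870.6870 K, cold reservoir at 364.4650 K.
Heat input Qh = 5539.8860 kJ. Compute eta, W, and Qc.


eta = 1 - 364.4650/870.6870 = 0.5814
W = 0.5814 * 5539.8860 = 3220.9188 kJ
Qc = 5539.8860 - 3220.9188 = 2318.9672 kJ

eta = 58.1405%, W = 3220.9188 kJ, Qc = 2318.9672 kJ


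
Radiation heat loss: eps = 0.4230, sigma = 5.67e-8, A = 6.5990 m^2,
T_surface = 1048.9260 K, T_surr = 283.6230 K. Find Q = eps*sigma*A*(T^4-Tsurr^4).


T^4 = 1.2105e+12
Tsurr^4 = 6.4709e+09
Q = 0.4230 * 5.67e-8 * 6.5990 * 1.2041e+12 = 190569.4230 W

190569.4230 W


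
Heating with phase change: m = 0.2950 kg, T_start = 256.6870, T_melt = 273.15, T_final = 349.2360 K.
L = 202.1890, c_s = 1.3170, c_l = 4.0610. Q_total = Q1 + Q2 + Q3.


Q1 (sensible, solid) = 0.2950 * 1.3170 * 16.4630 = 6.3961 kJ
Q2 (latent) = 0.2950 * 202.1890 = 59.6458 kJ
Q3 (sensible, liquid) = 0.2950 * 4.0610 * 76.0860 = 91.1506 kJ
Q_total = 157.1925 kJ

157.1925 kJ


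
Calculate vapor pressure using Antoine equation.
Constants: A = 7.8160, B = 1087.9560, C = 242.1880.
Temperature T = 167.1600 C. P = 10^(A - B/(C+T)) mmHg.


C+T = 409.3480
B/(C+T) = 2.6578
log10(P) = 7.8160 - 2.6578 = 5.1582
P = 10^5.1582 = 143953.5123 mmHg

143953.5123 mmHg


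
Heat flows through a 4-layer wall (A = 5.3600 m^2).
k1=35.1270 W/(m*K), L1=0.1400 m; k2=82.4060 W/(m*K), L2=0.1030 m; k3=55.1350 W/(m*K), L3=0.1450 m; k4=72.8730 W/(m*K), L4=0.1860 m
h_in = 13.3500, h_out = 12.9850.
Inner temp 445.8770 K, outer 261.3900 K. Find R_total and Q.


R_conv_in = 1/(13.3500*5.3600) = 0.0140
R_1 = 0.1400/(35.1270*5.3600) = 0.0007
R_2 = 0.1030/(82.4060*5.3600) = 0.0002
R_3 = 0.1450/(55.1350*5.3600) = 0.0005
R_4 = 0.1860/(72.8730*5.3600) = 0.0005
R_conv_out = 1/(12.9850*5.3600) = 0.0144
R_total = 0.0303 K/W
Q = 184.4870 / 0.0303 = 6091.3787 W

R_total = 0.0303 K/W, Q = 6091.3787 W


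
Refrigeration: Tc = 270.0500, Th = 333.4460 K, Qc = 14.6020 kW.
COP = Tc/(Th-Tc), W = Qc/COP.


COP = 270.0500 / 63.3960 = 4.2597
W = 14.6020 / 4.2597 = 3.4279 kW

COP = 4.2597, W = 3.4279 kW


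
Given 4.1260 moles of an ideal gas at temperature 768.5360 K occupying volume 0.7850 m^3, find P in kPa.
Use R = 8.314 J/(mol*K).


P = nRT/V = 4.1260 * 8.314 * 768.5360 / 0.7850
= 26363.5239 / 0.7850 = 33584.1068 Pa = 33.5841 kPa

33.5841 kPa


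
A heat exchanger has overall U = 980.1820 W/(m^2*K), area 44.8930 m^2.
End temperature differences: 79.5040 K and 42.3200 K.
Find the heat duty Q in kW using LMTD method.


LMTD = 58.9710 K
Q = 980.1820 * 44.8930 * 58.9710 = 2594917.8703 W = 2594.9179 kW

2594.9179 kW


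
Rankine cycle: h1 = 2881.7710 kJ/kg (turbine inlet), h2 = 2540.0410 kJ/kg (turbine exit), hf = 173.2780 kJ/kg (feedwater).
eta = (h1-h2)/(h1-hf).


W = 341.7300 kJ/kg
Q_in = 2708.4930 kJ/kg
eta = 0.1262 = 12.6170%

eta = 12.6170%


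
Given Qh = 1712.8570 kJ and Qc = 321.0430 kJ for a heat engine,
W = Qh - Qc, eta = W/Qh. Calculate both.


W = 1712.8570 - 321.0430 = 1391.8140 kJ
eta = 1391.8140 / 1712.8570 = 0.8126 = 81.2569%

W = 1391.8140 kJ, eta = 81.2569%


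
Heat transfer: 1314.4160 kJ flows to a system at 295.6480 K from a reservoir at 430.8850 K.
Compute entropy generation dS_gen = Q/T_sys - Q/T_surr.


dS_sys = 1314.4160/295.6480 = 4.4459 kJ/K
dS_surr = -1314.4160/430.8850 = -3.0505 kJ/K
dS_gen = 4.4459 - 3.0505 = 1.3954 kJ/K (irreversible)

dS_gen = 1.3954 kJ/K, irreversible


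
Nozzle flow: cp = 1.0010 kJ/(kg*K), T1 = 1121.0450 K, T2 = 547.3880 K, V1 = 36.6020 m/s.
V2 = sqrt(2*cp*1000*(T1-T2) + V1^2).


dT = 573.6570 K
2*cp*1000*dT = 1148461.3140
V1^2 = 1339.7064
V2 = sqrt(1149801.0204) = 1072.2878 m/s

1072.2878 m/s


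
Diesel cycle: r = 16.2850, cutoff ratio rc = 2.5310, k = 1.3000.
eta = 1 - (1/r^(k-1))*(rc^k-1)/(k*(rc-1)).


r^(k-1) = 2.3096
rc^k = 3.3441
eta = 0.4901 = 49.0057%

49.0057%


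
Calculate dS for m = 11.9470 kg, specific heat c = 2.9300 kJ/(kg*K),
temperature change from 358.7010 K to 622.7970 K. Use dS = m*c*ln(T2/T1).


T2/T1 = 1.7363
ln(T2/T1) = 0.5517
dS = 11.9470 * 2.9300 * 0.5517 = 19.3132 kJ/K

19.3132 kJ/K


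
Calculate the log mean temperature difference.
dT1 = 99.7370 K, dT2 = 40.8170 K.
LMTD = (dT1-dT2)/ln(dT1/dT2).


dT1/dT2 = 2.4435
ln(dT1/dT2) = 0.8934
LMTD = 58.9200 / 0.8934 = 65.9475 K

65.9475 K


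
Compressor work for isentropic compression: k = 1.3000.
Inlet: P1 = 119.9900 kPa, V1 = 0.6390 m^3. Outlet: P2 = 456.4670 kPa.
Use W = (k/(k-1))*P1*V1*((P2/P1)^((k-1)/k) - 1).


(k-1)/k = 0.2308
(P2/P1)^exp = 1.3612
W = 4.3333 * 119.9900 * 0.6390 * (1.3612 - 1) = 119.9941 kJ

119.9941 kJ


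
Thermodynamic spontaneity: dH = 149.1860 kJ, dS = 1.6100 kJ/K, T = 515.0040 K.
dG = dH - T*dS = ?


T*dS = 515.0040 * 1.6100 = 829.1564 kJ
dG = 149.1860 - 829.1564 = -679.9704 kJ (spontaneous)

dG = -679.9704 kJ, spontaneous


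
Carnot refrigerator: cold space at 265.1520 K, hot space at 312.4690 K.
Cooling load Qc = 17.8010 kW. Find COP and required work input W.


COP = 265.1520 / 47.3170 = 5.6037
W = 17.8010 / 5.6037 = 3.1766 kW

COP = 5.6037, W = 3.1766 kW


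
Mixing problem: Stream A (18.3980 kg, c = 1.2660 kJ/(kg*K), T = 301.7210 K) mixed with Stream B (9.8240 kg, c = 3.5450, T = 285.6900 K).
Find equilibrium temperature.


num = 16977.1085
den = 58.1179
Tf = 292.1147 K

292.1147 K


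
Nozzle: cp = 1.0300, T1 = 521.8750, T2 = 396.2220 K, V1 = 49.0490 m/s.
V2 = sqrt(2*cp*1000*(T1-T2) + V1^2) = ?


dT = 125.6530 K
2*cp*1000*dT = 258845.1800
V1^2 = 2405.8044
V2 = sqrt(261250.9844) = 511.1272 m/s

511.1272 m/s


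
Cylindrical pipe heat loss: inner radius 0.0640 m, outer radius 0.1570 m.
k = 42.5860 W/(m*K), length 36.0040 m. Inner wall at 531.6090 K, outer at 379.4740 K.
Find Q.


dT = 152.1350 K
ln(ro/ri) = 0.8974
Q = 2*pi*42.5860*36.0040*152.1350 / 0.8974 = 1633272.2593 W

1633272.2593 W


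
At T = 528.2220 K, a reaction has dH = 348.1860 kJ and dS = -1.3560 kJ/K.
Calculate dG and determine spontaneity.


T*dS = 528.2220 * -1.3560 = -716.2690 kJ
dG = 348.1860 + 716.2690 = 1064.4550 kJ (non-spontaneous)

dG = 1064.4550 kJ, non-spontaneous


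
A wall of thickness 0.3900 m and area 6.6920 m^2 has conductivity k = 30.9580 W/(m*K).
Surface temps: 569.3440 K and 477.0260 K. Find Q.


dT = 92.3180 K
Q = 30.9580 * 6.6920 * 92.3180 / 0.3900 = 49040.0166 W

49040.0166 W


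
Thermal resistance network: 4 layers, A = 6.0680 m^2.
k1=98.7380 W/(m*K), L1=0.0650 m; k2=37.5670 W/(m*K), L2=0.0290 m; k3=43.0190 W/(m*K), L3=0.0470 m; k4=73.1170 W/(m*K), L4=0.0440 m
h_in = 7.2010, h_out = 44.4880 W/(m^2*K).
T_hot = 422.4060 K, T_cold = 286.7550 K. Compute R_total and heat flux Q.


R_conv_in = 1/(7.2010*6.0680) = 0.0229
R_1 = 0.0650/(98.7380*6.0680) = 0.0001
R_2 = 0.0290/(37.5670*6.0680) = 0.0001
R_3 = 0.0470/(43.0190*6.0680) = 0.0002
R_4 = 0.0440/(73.1170*6.0680) = 9.9172e-05
R_conv_out = 1/(44.4880*6.0680) = 0.0037
R_total = 0.0271 K/W
Q = 135.6510 / 0.0271 = 5004.6787 W

R_total = 0.0271 K/W, Q = 5004.6787 W


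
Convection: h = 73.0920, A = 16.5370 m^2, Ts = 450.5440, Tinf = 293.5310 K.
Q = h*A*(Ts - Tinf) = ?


dT = 157.0130 K
Q = 73.0920 * 16.5370 * 157.0130 = 189785.1308 W

189785.1308 W


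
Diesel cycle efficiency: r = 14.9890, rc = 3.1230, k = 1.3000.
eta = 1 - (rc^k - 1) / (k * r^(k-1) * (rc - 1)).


r^(k-1) = 2.2528
rc^k = 4.3948
eta = 0.4540 = 45.3997%

45.3997%


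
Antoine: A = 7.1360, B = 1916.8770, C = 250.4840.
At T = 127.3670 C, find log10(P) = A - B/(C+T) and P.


C+T = 377.8510
B/(C+T) = 5.0731
log10(P) = 7.1360 - 5.0731 = 2.0629
P = 10^2.0629 = 115.5838 mmHg

115.5838 mmHg


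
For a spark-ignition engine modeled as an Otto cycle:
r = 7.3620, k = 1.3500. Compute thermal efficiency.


r^(k-1) = 2.0112
eta = 1 - 1/2.0112 = 0.5028 = 50.2777%

50.2777%


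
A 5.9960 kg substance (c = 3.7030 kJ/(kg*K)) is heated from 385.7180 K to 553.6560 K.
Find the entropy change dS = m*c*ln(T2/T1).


T2/T1 = 1.4354
ln(T2/T1) = 0.3614
dS = 5.9960 * 3.7030 * 0.3614 = 8.0251 kJ/K

8.0251 kJ/K


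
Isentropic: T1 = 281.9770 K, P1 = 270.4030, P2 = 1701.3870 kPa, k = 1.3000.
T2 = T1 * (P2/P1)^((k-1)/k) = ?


(k-1)/k = 0.2308
(P2/P1)^exp = 1.5288
T2 = 281.9770 * 1.5288 = 431.0724 K

431.0724 K


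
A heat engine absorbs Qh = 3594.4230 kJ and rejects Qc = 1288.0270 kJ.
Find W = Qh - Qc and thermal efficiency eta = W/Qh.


W = 3594.4230 - 1288.0270 = 2306.3960 kJ
eta = 2306.3960 / 3594.4230 = 0.6417 = 64.1660%

W = 2306.3960 kJ, eta = 64.1660%


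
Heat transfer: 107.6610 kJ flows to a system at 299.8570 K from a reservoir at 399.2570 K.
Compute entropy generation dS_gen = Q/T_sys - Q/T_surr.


dS_sys = 107.6610/299.8570 = 0.3590 kJ/K
dS_surr = -107.6610/399.2570 = -0.2697 kJ/K
dS_gen = 0.3590 - 0.2697 = 0.0894 kJ/K (irreversible)

dS_gen = 0.0894 kJ/K, irreversible


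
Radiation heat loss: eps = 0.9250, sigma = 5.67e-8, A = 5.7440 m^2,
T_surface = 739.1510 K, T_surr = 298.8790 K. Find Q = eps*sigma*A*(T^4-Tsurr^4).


T^4 = 2.9849e+11
Tsurr^4 = 7.9796e+09
Q = 0.9250 * 5.67e-8 * 5.7440 * 2.9051e+11 = 87519.3055 W

87519.3055 W


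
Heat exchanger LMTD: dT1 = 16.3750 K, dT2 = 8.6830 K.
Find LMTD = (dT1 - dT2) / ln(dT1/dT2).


dT1/dT2 = 1.8859
ln(dT1/dT2) = 0.6344
LMTD = 7.6920 / 0.6344 = 12.1251 K

12.1251 K


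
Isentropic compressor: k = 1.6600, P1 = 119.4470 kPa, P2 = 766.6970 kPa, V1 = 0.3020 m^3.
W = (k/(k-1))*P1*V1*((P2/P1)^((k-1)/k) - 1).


(k-1)/k = 0.3976
(P2/P1)^exp = 2.0943
W = 2.5152 * 119.4470 * 0.3020 * (2.0943 - 1) = 99.2825 kJ

99.2825 kJ


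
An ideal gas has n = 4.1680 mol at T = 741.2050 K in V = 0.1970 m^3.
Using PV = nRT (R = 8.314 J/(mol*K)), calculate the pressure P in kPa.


P = nRT/V = 4.1680 * 8.314 * 741.2050 / 0.1970
= 25684.7930 / 0.1970 = 130379.6601 Pa = 130.3797 kPa

130.3797 kPa


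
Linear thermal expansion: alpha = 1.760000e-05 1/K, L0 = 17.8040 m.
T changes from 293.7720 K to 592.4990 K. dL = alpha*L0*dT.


dT = 298.7270 K
dL = 1.760000e-05 * 17.8040 * 298.7270 = 0.093606 m
L_final = 17.897606 m

dL = 0.093606 m


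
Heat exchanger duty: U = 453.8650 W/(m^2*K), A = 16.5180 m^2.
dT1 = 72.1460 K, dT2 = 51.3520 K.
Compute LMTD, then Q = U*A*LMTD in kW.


LMTD = 61.1610 K
Q = 453.8650 * 16.5180 * 61.1610 = 458520.3946 W = 458.5204 kW

458.5204 kW


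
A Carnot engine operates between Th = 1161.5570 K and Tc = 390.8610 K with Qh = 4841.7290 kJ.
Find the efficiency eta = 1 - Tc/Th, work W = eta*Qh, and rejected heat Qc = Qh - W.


eta = 1 - 390.8610/1161.5570 = 0.6635
W = 0.6635 * 4841.7290 = 3212.4994 kJ
Qc = 4841.7290 - 3212.4994 = 1629.2296 kJ

eta = 66.3503%, W = 3212.4994 kJ, Qc = 1629.2296 kJ


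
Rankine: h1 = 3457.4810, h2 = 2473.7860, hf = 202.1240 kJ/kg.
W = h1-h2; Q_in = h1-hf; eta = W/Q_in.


W = 983.6950 kJ/kg
Q_in = 3255.3570 kJ/kg
eta = 0.3022 = 30.2177%

eta = 30.2177%


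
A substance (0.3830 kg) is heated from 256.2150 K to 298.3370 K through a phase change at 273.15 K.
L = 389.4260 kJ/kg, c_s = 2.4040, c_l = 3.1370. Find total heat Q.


Q1 (sensible, solid) = 0.3830 * 2.4040 * 16.9350 = 15.5926 kJ
Q2 (latent) = 0.3830 * 389.4260 = 149.1502 kJ
Q3 (sensible, liquid) = 0.3830 * 3.1370 * 25.1870 = 30.2615 kJ
Q_total = 195.0042 kJ

195.0042 kJ


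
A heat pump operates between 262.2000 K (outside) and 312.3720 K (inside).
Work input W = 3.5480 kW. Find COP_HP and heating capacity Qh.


COP = 312.3720 / 50.1720 = 6.2260
Qh = 6.2260 * 3.5480 = 22.0899 kW

COP = 6.2260, Qh = 22.0899 kW


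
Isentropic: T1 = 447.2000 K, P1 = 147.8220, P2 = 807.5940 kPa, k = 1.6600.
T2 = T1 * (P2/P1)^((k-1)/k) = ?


(k-1)/k = 0.3976
(P2/P1)^exp = 1.9643
T2 = 447.2000 * 1.9643 = 878.4285 K

878.4285 K


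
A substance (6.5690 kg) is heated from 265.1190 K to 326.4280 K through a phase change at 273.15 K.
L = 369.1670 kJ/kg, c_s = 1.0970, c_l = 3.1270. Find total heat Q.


Q1 (sensible, solid) = 6.5690 * 1.0970 * 8.0310 = 57.8729 kJ
Q2 (latent) = 6.5690 * 369.1670 = 2425.0580 kJ
Q3 (sensible, liquid) = 6.5690 * 3.1270 * 53.2780 = 1094.3974 kJ
Q_total = 3577.3284 kJ

3577.3284 kJ


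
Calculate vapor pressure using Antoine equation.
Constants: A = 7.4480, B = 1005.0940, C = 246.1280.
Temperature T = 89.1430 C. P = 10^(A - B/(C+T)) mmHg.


C+T = 335.2710
B/(C+T) = 2.9979
log10(P) = 7.4480 - 2.9979 = 4.4501
P = 10^4.4501 = 28193.2105 mmHg

28193.2105 mmHg


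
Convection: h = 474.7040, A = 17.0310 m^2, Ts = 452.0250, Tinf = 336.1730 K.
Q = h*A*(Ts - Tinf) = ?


dT = 115.8520 K
Q = 474.7040 * 17.0310 * 115.8520 = 936626.7904 W

936626.7904 W


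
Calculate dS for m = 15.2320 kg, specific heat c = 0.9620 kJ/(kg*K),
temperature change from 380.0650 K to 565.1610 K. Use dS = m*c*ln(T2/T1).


T2/T1 = 1.4870
ln(T2/T1) = 0.3968
dS = 15.2320 * 0.9620 * 0.3968 = 5.8139 kJ/K

5.8139 kJ/K


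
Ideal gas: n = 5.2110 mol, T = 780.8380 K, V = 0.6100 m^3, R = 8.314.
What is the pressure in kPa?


P = nRT/V = 5.2110 * 8.314 * 780.8380 / 0.6100
= 33829.2238 / 0.6100 = 55457.7440 Pa = 55.4577 kPa

55.4577 kPa


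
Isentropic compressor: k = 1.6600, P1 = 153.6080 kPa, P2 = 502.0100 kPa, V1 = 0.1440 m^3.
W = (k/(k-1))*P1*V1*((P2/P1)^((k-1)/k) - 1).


(k-1)/k = 0.3976
(P2/P1)^exp = 1.6013
W = 2.5152 * 153.6080 * 0.1440 * (1.6013 - 1) = 33.4543 kJ

33.4543 kJ


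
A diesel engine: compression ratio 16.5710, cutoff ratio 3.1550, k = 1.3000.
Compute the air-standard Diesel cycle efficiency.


r^(k-1) = 2.3217
rc^k = 4.4535
eta = 0.4690 = 46.9041%

46.9041%


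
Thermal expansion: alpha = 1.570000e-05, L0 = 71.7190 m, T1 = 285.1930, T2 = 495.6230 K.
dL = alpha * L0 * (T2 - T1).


dT = 210.4300 K
dL = 1.570000e-05 * 71.7190 * 210.4300 = 0.236942 m
L_final = 71.955942 m

dL = 0.236942 m


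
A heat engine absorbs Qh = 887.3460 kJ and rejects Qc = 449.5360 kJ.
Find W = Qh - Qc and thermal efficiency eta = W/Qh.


W = 887.3460 - 449.5360 = 437.8100 kJ
eta = 437.8100 / 887.3460 = 0.4934 = 49.3393%

W = 437.8100 kJ, eta = 49.3393%


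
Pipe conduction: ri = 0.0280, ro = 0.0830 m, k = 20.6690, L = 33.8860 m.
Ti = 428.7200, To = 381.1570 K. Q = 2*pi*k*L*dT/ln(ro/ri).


dT = 47.5630 K
ln(ro/ri) = 1.0866
Q = 2*pi*20.6690*33.8860*47.5630 / 1.0866 = 192621.4961 W

192621.4961 W


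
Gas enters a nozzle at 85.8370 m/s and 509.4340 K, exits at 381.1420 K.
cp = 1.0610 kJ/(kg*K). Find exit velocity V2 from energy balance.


dT = 128.2920 K
2*cp*1000*dT = 272235.6240
V1^2 = 7367.9906
V2 = sqrt(279603.6146) = 528.7756 m/s

528.7756 m/s


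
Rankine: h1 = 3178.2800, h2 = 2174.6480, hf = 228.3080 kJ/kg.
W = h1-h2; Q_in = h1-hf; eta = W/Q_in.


W = 1003.6320 kJ/kg
Q_in = 2949.9720 kJ/kg
eta = 0.3402 = 34.0217%

eta = 34.0217%


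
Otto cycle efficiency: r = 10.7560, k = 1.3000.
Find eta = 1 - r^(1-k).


r^(k-1) = 2.0394
eta = 1 - 1/2.0394 = 0.5097 = 50.9652%

50.9652%


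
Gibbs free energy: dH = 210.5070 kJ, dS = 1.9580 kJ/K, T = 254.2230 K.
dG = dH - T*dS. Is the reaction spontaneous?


T*dS = 254.2230 * 1.9580 = 497.7686 kJ
dG = 210.5070 - 497.7686 = -287.2616 kJ (spontaneous)

dG = -287.2616 kJ, spontaneous


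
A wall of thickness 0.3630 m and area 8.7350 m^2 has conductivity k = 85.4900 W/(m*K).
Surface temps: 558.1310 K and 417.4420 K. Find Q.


dT = 140.6890 K
Q = 85.4900 * 8.7350 * 140.6890 / 0.3630 = 289422.1358 W

289422.1358 W


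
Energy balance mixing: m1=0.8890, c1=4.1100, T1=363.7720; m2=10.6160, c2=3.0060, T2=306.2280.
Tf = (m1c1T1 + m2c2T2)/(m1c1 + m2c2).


num = 11101.4013
den = 35.5655
Tf = 312.1397 K

312.1397 K


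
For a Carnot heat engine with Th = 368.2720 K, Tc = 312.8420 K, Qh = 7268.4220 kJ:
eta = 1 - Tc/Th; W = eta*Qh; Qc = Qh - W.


eta = 1 - 312.8420/368.2720 = 0.1505
W = 0.1505 * 7268.4220 = 1093.9975 kJ
Qc = 7268.4220 - 1093.9975 = 6174.4245 kJ

eta = 15.0514%, W = 1093.9975 kJ, Qc = 6174.4245 kJ


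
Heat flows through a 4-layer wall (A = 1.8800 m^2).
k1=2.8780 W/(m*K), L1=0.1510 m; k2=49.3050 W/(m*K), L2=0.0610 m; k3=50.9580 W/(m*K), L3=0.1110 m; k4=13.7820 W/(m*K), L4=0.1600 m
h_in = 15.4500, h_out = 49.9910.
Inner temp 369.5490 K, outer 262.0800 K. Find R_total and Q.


R_conv_in = 1/(15.4500*1.8800) = 0.0344
R_1 = 0.1510/(2.8780*1.8800) = 0.0279
R_2 = 0.0610/(49.3050*1.8800) = 0.0007
R_3 = 0.1110/(50.9580*1.8800) = 0.0012
R_4 = 0.1600/(13.7820*1.8800) = 0.0062
R_conv_out = 1/(49.9910*1.8800) = 0.0106
R_total = 0.0810 K/W
Q = 107.4690 / 0.0810 = 1327.2980 W

R_total = 0.0810 K/W, Q = 1327.2980 W


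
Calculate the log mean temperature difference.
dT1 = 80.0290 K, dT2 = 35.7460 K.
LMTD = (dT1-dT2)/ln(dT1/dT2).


dT1/dT2 = 2.2388
ln(dT1/dT2) = 0.8060
LMTD = 44.2830 / 0.8060 = 54.9450 K

54.9450 K


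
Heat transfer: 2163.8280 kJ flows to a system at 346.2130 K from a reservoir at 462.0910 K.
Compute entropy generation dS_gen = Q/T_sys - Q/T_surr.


dS_sys = 2163.8280/346.2130 = 6.2500 kJ/K
dS_surr = -2163.8280/462.0910 = -4.6827 kJ/K
dS_gen = 6.2500 - 4.6827 = 1.5673 kJ/K (irreversible)

dS_gen = 1.5673 kJ/K, irreversible


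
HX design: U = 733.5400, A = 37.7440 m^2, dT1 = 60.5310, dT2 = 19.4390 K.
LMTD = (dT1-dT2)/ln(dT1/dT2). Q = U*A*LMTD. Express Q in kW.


LMTD = 36.1765 K
Q = 733.5400 * 37.7440 * 36.1765 = 1001610.2051 W = 1001.6102 kW

1001.6102 kW


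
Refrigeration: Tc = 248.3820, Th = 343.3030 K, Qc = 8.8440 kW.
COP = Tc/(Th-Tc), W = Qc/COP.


COP = 248.3820 / 94.9210 = 2.6167
W = 8.8440 / 2.6167 = 3.3798 kW

COP = 2.6167, W = 3.3798 kW


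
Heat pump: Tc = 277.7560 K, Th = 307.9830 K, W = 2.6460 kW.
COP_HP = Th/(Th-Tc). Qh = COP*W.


COP = 307.9830 / 30.2270 = 10.1890
Qh = 10.1890 * 2.6460 = 26.9601 kW

COP = 10.1890, Qh = 26.9601 kW


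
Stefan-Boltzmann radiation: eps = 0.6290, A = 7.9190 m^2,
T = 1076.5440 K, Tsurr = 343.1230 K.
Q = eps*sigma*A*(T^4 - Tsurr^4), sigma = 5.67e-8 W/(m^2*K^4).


T^4 = 1.3432e+12
Tsurr^4 = 1.3861e+10
Q = 0.6290 * 5.67e-8 * 7.9190 * 1.3293e+12 = 375427.4804 W

375427.4804 W


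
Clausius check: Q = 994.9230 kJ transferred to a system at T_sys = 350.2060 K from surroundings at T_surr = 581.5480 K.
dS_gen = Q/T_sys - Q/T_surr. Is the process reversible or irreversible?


dS_sys = 994.9230/350.2060 = 2.8410 kJ/K
dS_surr = -994.9230/581.5480 = -1.7108 kJ/K
dS_gen = 2.8410 - 1.7108 = 1.1301 kJ/K (irreversible)

dS_gen = 1.1301 kJ/K, irreversible


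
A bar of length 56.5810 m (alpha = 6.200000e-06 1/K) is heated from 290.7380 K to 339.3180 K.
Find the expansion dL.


dT = 48.5800 K
dL = 6.200000e-06 * 56.5810 * 48.5800 = 0.017042 m
L_final = 56.598042 m

dL = 0.017042 m


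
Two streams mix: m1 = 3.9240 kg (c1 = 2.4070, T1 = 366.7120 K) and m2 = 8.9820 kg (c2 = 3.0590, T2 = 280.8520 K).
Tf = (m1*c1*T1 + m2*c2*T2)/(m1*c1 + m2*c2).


num = 11180.2919
den = 36.9210
Tf = 302.8166 K

302.8166 K
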